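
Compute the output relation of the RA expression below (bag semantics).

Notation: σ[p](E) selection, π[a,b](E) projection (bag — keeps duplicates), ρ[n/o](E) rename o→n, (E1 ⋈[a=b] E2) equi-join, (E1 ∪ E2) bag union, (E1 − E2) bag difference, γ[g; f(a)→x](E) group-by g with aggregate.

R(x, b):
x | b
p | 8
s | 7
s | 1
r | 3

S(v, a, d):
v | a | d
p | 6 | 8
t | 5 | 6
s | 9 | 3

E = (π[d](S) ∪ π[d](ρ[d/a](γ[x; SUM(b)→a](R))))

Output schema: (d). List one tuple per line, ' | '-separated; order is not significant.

Per-node cardinality:
  S → 3
  π[d](S) → 3
  R → 4
  γ[x; SUM(b)→a](R) → 3
  ρ[d/a](γ[x; SUM(b)→a](R)) → 3
  π[d](ρ[d/a](γ[x; SUM(b)→a](R))) → 3
  (π[d](S) ∪ π[d](ρ[d/a](γ[x; SUM(b)→a](R)))) → 6

== RESULT ==
d
3
3
6
8
8
8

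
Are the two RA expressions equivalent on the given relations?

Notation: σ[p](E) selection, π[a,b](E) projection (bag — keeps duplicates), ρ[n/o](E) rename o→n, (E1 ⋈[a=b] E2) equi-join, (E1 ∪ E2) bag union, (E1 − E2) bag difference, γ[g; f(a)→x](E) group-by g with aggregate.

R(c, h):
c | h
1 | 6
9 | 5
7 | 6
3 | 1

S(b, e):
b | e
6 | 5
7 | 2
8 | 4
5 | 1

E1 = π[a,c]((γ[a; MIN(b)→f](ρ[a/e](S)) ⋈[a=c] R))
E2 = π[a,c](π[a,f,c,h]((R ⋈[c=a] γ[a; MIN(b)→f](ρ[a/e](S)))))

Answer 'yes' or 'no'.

E1 stepwise |·|:
  S → 4
  ρ[a/e](S) → 4
  γ[a; MIN(b)→f](ρ[a/e](S)) → 4
  R → 4
  (γ[a; MIN(b)→f](ρ[a/e](S)) ⋈[a=c] R) → 1
  π[a,c]((γ[a; MIN(b)→f](ρ[a/e](S)) ⋈[a=c] R)) → 1
E2 stepwise |·|:
  R → 4
  S → 4
  ρ[a/e](S) → 4
  γ[a; MIN(b)→f](ρ[a/e](S)) → 4
  (R ⋈[c=a] γ[a; MIN(b)→f](ρ[a/e](S))) → 1
  π[a,f,c,h]((R ⋈[c=a] γ[a; MIN(b)→f](ρ[a/e](S)))) → 1
  π[a,c](π[a,f,c,h]((R ⋈[c=a] γ[a; MIN(b)→f](ρ[a/e](S))))) → 1

E1 and E2 produce the same multiset:
a | c
1 | 1

yes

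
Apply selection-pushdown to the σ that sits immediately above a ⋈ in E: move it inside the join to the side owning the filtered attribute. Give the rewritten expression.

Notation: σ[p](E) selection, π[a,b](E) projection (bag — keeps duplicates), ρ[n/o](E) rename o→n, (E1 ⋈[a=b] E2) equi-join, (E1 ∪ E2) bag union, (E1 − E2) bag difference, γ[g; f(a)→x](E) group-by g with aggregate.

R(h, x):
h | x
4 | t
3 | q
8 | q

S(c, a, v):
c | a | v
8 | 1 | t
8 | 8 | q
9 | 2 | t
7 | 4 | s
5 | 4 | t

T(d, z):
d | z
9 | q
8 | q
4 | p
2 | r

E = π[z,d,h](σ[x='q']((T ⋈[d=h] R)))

σ filters on x, owned by the right side.
E' = π[z,d,h]((T ⋈[d=h] σ[x='q'](R)))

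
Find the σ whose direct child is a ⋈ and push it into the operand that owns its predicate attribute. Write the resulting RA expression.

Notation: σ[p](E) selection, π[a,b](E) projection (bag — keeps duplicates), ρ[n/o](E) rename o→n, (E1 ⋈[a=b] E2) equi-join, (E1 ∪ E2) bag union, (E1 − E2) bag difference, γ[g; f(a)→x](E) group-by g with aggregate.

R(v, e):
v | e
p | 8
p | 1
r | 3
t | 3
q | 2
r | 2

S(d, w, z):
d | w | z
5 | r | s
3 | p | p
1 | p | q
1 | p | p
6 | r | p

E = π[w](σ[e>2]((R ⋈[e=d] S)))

σ filters on e, owned by the left side.
E' = π[w]((σ[e>2](R) ⋈[e=d] S))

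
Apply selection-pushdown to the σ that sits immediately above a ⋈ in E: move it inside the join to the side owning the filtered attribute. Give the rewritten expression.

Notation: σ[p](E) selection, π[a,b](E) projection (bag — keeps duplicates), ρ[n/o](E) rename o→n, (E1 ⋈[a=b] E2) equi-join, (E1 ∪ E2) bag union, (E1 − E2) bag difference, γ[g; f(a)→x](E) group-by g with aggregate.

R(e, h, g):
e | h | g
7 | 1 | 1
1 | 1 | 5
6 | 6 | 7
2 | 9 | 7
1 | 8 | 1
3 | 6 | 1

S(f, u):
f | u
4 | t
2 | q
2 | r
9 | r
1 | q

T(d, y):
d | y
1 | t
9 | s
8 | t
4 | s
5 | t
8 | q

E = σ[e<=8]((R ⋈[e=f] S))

σ filters on e, owned by the left side.
E' = (σ[e<=8](R) ⋈[e=f] S)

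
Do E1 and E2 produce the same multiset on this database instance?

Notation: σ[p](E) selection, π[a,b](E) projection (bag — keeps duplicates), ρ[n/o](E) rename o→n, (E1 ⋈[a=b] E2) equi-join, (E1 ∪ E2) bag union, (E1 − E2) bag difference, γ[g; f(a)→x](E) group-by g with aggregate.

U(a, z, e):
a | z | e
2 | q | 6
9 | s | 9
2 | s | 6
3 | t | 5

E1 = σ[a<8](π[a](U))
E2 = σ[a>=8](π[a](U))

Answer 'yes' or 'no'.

E1 per-node cardinality:
  U → 4
  π[a](U) → 4
  σ[a<8](π[a](U)) → 3
E2 per-node cardinality:
  U → 4
  π[a](U) → 4
  σ[a>=8](π[a](U)) → 1

E1 result:
a
2
2
3
E2 result:
a
9
Witness: (2,) appears 2× in E1 but 0× in E2.

no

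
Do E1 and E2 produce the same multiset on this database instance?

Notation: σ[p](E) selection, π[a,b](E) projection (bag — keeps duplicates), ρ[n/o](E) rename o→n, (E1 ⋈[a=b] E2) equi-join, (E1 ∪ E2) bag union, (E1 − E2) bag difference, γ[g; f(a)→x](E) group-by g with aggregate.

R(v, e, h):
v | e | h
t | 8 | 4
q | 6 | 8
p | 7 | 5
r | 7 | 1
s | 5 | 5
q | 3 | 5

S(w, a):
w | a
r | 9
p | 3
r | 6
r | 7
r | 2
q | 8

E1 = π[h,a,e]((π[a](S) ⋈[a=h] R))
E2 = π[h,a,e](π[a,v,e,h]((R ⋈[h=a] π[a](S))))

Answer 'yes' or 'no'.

E1 row counts bottom-up:
  S → 6
  π[a](S) → 6
  R → 6
  (π[a](S) ⋈[a=h] R) → 1
  π[h,a,e]((π[a](S) ⋈[a=h] R)) → 1
E2 row counts bottom-up:
  R → 6
  S → 6
  π[a](S) → 6
  (R ⋈[h=a] π[a](S)) → 1
  π[a,v,e,h]((R ⋈[h=a] π[a](S))) → 1
  π[h,a,e](π[a,v,e,h]((R ⋈[h=a] π[a](S)))) → 1

E1 and E2 produce the same multiset:
h | a | e
8 | 8 | 6

yes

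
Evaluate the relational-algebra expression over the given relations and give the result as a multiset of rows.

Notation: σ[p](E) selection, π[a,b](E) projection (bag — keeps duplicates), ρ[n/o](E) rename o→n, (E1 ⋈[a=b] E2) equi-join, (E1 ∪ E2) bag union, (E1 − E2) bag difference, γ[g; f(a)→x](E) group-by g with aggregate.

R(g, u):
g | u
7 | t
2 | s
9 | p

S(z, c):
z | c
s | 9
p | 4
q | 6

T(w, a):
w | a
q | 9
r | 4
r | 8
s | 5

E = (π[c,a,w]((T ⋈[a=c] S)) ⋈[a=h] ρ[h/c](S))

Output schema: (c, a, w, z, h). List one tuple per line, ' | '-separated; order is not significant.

Row counts bottom-up:
  T → 4
  S → 3
  (T ⋈[a=c] S) → 2
  π[c,a,w]((T ⋈[a=c] S)) → 2
  S → 3
  ρ[h/c](S) → 3
  (π[c,a,w]((T ⋈[a=c] S)) ⋈[a=h] ρ[h/c](S)) → 2

== RESULT ==
c | a | w | z | h
4 | 4 | r | p | 4
9 | 9 | q | s | 9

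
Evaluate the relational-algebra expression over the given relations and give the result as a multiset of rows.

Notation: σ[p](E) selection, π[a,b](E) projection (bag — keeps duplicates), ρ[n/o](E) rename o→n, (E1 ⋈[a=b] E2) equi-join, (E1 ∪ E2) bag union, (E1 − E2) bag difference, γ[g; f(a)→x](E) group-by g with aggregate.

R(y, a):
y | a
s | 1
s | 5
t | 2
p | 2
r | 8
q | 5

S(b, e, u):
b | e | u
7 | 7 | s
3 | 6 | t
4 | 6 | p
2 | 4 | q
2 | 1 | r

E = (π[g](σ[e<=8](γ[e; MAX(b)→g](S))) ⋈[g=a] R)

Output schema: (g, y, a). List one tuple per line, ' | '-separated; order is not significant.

Per-node cardinality:
  S → 5
  γ[e; MAX(b)→g](S) → 4
  σ[e<=8](γ[e; MAX(b)→g](S)) → 4
  π[g](σ[e<=8](γ[e; MAX(b)→g](S))) → 4
  R → 6
  (π[g](σ[e<=8](γ[e; MAX(b)→g](S))) ⋈[g=a] R) → 4

== RESULT ==
g | y | a
2 | p | 2
2 | p | 2
2 | t | 2
2 | t | 2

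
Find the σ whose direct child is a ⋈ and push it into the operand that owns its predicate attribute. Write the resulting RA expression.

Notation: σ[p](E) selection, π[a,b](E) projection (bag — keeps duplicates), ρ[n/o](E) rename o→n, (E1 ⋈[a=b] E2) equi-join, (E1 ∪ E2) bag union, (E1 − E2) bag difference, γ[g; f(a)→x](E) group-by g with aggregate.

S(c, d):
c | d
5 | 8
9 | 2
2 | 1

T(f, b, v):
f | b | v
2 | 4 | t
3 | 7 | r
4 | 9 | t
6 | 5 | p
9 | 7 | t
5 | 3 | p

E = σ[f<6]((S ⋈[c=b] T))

σ filters on f, owned by the right side.
E' = (S ⋈[c=b] σ[f<6](T))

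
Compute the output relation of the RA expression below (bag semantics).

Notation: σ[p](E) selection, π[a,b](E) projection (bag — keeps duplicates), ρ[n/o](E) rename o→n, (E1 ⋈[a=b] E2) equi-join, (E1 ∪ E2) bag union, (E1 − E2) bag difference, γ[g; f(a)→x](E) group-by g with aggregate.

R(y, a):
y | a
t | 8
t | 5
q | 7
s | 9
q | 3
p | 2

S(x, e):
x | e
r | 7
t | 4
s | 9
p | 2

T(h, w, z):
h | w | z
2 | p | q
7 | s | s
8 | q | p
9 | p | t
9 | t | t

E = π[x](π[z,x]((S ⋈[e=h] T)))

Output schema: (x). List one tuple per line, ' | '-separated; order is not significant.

Subexpression sizes:
  S → 4
  T → 5
  (S ⋈[e=h] T) → 4
  π[z,x]((S ⋈[e=h] T)) → 4
  π[x](π[z,x]((S ⋈[e=h] T))) → 4

== RESULT ==
x
p
r
s
s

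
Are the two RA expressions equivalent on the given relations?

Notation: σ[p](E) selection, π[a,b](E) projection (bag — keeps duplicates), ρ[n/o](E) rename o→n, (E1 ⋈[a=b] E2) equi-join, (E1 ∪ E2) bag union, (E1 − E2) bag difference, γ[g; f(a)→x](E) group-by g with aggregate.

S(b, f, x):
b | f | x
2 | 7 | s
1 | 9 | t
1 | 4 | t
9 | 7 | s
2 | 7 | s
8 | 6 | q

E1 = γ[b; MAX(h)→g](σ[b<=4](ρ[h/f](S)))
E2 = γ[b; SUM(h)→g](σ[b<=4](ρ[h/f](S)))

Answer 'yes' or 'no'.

E1 stepwise |·|:
  S → 6
  ρ[h/f](S) → 6
  σ[b<=4](ρ[h/f](S)) → 4
  γ[b; MAX(h)→g](σ[b<=4](ρ[h/f](S))) → 2
E2 stepwise |·|:
  S → 6
  ρ[h/f](S) → 6
  σ[b<=4](ρ[h/f](S)) → 4
  γ[b; SUM(h)→g](σ[b<=4](ρ[h/f](S))) → 2

E1 result:
b | g
1 | 9
2 | 7
E2 result:
b | g
1 | 13
2 | 14
Witness: (2, 14) appears 0× in E1 but 1× in E2.

no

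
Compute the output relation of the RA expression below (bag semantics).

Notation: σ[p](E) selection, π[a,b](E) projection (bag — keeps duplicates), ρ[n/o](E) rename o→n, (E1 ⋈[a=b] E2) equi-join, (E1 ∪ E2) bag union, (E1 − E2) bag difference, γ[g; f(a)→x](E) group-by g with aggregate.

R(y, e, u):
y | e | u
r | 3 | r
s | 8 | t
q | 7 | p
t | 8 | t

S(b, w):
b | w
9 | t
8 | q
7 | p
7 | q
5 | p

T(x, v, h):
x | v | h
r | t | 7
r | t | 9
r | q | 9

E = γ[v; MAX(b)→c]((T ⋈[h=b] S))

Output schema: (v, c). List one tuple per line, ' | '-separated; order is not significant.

Subexpression sizes:
  T → 3
  S → 5
  (T ⋈[h=b] S) → 4
  γ[v; MAX(b)→c]((T ⋈[h=b] S)) → 2

== RESULT ==
v | c
q | 9
t | 9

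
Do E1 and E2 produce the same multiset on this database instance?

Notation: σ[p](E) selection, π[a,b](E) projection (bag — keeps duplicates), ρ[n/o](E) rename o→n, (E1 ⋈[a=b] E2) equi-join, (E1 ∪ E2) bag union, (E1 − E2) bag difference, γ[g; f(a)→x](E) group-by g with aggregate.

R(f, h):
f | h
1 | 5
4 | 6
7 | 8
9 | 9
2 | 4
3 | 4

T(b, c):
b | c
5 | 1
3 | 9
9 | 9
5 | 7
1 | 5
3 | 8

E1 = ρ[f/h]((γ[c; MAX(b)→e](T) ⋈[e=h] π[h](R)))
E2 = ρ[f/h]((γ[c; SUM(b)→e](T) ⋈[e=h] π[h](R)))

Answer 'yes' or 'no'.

E1 subexpression sizes:
  T → 6
  γ[c; MAX(b)→e](T) → 5
  R → 6
  π[h](R) → 6
  (γ[c; MAX(b)→e](T) ⋈[e=h] π[h](R)) → 3
  ρ[f/h]((γ[c; MAX(b)→e](T) ⋈[e=h] π[h](R))) → 3
E2 subexpression sizes:
  T → 6
  γ[c; SUM(b)→e](T) → 5
  R → 6
  π[h](R) → 6
  (γ[c; SUM(b)→e](T) ⋈[e=h] π[h](R)) → 2
  ρ[f/h]((γ[c; SUM(b)→e](T) ⋈[e=h] π[h](R))) → 2

E1 result:
c | e | f
1 | 5 | 5
7 | 5 | 5
9 | 9 | 9
E2 result:
c | e | f
1 | 5 | 5
7 | 5 | 5
Witness: (9, 9, 9) appears 1× in E1 but 0× in E2.

no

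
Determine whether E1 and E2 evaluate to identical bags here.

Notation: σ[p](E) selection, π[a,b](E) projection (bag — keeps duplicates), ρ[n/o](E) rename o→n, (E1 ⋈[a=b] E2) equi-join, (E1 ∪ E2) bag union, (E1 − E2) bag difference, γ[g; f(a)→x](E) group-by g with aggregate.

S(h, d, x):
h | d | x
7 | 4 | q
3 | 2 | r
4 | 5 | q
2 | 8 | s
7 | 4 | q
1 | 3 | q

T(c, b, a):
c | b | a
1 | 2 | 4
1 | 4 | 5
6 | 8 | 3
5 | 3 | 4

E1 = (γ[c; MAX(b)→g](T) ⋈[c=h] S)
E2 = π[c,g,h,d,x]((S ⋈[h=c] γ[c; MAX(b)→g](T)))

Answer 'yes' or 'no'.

E1 row counts bottom-up:
  T → 4
  γ[c; MAX(b)→g](T) → 3
  S → 6
  (γ[c; MAX(b)→g](T) ⋈[c=h] S) → 1
E2 row counts bottom-up:
  S → 6
  T → 4
  γ[c; MAX(b)→g](T) → 3
  (S ⋈[h=c] γ[c; MAX(b)→g](T)) → 1
  π[c,g,h,d,x]((S ⋈[h=c] γ[c; MAX(b)→g](T))) → 1

E1 and E2 produce the same multiset:
c | g | h | d | x
1 | 4 | 1 | 3 | q

yes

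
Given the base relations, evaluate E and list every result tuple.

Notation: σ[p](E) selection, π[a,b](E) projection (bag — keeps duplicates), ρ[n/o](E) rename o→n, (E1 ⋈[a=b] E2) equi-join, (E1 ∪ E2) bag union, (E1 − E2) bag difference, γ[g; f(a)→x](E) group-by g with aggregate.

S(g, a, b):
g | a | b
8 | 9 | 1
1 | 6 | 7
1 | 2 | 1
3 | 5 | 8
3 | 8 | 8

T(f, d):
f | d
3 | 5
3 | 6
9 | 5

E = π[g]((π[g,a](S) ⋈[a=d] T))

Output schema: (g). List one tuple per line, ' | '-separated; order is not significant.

Subexpression sizes:
  S → 5
  π[g,a](S) → 5
  T → 3
  (π[g,a](S) ⋈[a=d] T) → 3
  π[g]((π[g,a](S) ⋈[a=d] T)) → 3

== RESULT ==
g
1
3
3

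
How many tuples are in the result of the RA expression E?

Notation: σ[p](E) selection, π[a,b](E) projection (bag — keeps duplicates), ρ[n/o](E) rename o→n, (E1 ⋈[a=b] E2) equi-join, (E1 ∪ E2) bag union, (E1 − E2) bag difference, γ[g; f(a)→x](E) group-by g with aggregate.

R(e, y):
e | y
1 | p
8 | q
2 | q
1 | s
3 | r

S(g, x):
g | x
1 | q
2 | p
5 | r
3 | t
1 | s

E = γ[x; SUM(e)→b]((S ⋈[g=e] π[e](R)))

Stepwise |·|:
  S → 5
  R → 5
  π[e](R) → 5
  (S ⋈[g=e] π[e](R)) → 6
  γ[x; SUM(e)→b]((S ⋈[g=e] π[e](R))) → 4

|E| = 4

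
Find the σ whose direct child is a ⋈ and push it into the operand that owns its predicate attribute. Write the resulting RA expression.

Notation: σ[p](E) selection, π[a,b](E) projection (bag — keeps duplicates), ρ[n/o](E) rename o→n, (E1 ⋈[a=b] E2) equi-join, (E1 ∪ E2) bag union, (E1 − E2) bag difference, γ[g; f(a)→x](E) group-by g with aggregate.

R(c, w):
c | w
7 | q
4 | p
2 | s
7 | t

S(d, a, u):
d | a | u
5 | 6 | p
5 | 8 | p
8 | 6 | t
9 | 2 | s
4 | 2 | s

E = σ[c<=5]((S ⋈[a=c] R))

σ filters on c, owned by the right side.
E' = (S ⋈[a=c] σ[c<=5](R))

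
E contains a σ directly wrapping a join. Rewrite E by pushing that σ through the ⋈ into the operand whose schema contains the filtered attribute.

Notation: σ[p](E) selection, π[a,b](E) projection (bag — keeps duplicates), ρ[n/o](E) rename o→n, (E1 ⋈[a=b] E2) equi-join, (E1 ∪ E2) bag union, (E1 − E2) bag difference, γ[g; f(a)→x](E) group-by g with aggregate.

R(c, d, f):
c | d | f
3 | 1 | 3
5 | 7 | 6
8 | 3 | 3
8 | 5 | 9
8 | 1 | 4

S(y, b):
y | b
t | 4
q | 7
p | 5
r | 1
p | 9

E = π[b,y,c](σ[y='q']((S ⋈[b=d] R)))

σ filters on y, owned by the left side.
E' = π[b,y,c]((σ[y='q'](S) ⋈[b=d] R))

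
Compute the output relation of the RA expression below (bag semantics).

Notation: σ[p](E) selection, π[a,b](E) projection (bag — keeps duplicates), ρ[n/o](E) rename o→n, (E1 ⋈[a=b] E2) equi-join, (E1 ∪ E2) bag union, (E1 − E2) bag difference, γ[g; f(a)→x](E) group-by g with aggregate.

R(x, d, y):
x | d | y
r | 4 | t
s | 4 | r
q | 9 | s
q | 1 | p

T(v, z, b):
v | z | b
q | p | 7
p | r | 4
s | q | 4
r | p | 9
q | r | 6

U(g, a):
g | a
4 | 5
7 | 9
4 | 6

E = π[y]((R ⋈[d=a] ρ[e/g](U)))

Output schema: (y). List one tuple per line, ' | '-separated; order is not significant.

Row counts bottom-up:
  R → 4
  U → 3
  ρ[e/g](U) → 3
  (R ⋈[d=a] ρ[e/g](U)) → 1
  π[y]((R ⋈[d=a] ρ[e/g](U))) → 1

== RESULT ==
y
s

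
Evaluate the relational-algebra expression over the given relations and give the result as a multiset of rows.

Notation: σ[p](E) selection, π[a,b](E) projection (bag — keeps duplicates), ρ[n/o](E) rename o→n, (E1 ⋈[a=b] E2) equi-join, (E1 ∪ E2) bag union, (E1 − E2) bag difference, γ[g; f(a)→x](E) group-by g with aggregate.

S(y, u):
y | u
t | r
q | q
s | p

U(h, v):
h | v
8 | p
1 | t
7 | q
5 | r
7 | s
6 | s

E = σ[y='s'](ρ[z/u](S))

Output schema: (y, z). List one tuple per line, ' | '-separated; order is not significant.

Row counts bottom-up:
  S → 3
  ρ[z/u](S) → 3
  σ[y='s'](ρ[z/u](S)) → 1

== RESULT ==
y | z
s | p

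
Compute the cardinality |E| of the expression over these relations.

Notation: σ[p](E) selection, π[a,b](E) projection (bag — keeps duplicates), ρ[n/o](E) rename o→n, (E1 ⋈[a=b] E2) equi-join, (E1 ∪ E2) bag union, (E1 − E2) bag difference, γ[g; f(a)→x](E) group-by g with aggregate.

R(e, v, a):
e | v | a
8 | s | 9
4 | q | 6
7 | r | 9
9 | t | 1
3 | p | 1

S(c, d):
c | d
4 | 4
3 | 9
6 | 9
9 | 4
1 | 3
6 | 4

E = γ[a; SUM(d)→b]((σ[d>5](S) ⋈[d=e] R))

Per-node cardinality:
  S → 6
  σ[d>5](S) → 2
  R → 5
  (σ[d>5](S) ⋈[d=e] R) → 2
  γ[a; SUM(d)→b]((σ[d>5](S) ⋈[d=e] R)) → 1

|E| = 1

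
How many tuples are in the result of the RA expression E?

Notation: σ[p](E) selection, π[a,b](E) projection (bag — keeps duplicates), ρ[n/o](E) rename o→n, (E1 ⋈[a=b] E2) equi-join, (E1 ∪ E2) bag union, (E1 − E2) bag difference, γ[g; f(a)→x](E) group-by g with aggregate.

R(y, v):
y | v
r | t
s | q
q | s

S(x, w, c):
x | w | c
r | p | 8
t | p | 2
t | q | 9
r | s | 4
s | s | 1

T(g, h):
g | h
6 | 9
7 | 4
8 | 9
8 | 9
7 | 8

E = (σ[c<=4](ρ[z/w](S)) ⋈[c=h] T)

Stepwise |·|:
  S → 5
  ρ[z/w](S) → 5
  σ[c<=4](ρ[z/w](S)) → 3
  T → 5
  (σ[c<=4](ρ[z/w](S)) ⋈[c=h] T) → 1

|E| = 1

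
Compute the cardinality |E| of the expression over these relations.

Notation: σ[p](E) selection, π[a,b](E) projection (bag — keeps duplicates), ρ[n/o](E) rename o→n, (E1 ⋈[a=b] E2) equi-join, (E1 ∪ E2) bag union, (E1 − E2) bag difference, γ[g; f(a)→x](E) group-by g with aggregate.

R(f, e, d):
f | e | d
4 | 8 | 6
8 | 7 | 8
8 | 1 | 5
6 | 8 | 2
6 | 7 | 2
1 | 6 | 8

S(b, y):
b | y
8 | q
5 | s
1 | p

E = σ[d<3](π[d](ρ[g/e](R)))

Per-node cardinality:
  R → 6
  ρ[g/e](R) → 6
  π[d](ρ[g/e](R)) → 6
  σ[d<3](π[d](ρ[g/e](R))) → 2

|E| = 2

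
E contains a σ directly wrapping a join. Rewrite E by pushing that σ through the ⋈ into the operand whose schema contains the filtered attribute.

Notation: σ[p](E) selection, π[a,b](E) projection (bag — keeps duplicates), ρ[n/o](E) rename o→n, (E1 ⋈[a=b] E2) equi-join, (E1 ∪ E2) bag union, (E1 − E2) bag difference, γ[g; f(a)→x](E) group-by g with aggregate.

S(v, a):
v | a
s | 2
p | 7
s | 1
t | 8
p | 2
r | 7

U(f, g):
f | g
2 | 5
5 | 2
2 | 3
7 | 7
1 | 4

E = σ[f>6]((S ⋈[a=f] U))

σ filters on f, owned by the right side.
E' = (S ⋈[a=f] σ[f>6](U))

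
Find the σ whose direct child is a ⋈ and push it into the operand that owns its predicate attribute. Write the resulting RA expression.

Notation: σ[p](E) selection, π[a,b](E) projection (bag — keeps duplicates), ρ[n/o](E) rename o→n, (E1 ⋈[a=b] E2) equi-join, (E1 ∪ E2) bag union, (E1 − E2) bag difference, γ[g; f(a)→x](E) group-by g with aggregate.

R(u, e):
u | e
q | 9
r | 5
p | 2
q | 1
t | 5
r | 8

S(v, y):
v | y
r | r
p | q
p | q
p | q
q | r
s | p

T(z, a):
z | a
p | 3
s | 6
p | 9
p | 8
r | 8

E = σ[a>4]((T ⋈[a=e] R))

σ filters on a, owned by the left side.
E' = (σ[a>4](T) ⋈[a=e] R)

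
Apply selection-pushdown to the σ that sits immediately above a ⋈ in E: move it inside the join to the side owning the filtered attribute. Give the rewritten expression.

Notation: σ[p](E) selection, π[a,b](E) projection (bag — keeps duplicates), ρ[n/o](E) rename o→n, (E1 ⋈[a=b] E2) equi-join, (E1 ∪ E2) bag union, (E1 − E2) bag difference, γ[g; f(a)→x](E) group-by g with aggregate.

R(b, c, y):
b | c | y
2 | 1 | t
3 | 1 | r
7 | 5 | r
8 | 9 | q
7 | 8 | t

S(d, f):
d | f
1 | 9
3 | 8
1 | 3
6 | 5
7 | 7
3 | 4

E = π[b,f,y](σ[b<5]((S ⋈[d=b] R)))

σ filters on b, owned by the right side.
E' = π[b,f,y]((S ⋈[d=b] σ[b<5](R)))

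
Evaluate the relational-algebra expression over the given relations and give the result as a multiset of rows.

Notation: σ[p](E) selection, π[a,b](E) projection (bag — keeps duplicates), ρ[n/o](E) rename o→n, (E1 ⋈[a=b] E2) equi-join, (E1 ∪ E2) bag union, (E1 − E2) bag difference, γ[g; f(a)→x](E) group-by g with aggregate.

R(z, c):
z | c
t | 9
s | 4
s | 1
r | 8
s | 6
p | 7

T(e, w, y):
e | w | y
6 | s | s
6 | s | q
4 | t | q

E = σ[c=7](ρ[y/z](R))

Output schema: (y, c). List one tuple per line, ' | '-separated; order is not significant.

Stepwise |·|:
  R → 6
  ρ[y/z](R) → 6
  σ[c=7](ρ[y/z](R)) → 1

== RESULT ==
y | c
p | 7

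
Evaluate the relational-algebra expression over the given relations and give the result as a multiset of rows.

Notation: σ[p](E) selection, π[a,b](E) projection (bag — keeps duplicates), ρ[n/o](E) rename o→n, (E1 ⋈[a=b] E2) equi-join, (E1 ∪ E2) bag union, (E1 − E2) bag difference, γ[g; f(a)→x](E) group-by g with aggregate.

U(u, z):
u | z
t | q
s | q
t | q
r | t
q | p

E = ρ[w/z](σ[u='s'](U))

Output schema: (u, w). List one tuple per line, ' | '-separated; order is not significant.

Per-node cardinality:
  U → 5
  σ[u='s'](U) → 1
  ρ[w/z](σ[u='s'](U)) → 1

== RESULT ==
u | w
s | q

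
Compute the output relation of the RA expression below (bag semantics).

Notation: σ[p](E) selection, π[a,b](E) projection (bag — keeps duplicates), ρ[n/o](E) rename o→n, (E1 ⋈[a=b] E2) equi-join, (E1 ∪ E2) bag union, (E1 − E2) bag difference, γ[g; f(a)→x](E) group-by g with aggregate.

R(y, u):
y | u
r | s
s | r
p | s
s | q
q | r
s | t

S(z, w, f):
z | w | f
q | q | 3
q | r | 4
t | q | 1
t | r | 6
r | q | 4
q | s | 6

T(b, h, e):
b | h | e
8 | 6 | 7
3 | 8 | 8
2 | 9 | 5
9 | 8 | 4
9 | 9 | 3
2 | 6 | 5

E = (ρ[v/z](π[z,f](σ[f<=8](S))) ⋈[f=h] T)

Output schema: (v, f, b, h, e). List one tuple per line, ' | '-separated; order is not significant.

Per-node cardinality:
  S → 6
  σ[f<=8](S) → 6
  π[z,f](σ[f<=8](S)) → 6
  ρ[v/z](π[z,f](σ[f<=8](S))) → 6
  T → 6
  (ρ[v/z](π[z,f](σ[f<=8](S))) ⋈[f=h] T) → 4

== RESULT ==
v | f | b | h | e
q | 6 | 2 | 6 | 5
q | 6 | 8 | 6 | 7
t | 6 | 2 | 6 | 5
t | 6 | 8 | 6 | 7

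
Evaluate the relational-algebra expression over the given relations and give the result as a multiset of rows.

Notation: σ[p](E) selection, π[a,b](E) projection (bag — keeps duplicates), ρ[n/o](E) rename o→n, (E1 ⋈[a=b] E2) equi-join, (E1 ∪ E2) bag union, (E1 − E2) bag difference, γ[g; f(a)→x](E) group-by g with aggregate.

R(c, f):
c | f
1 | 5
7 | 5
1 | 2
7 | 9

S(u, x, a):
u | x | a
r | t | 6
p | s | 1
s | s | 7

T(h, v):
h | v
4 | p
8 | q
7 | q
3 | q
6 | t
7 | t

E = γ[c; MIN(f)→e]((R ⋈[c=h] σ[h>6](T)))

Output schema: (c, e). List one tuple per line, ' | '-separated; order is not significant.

Per-node cardinality:
  R → 4
  T → 6
  σ[h>6](T) → 3
  (R ⋈[c=h] σ[h>6](T)) → 4
  γ[c; MIN(f)→e]((R ⋈[c=h] σ[h>6](T))) → 1

== RESULT ==
c | e
7 | 5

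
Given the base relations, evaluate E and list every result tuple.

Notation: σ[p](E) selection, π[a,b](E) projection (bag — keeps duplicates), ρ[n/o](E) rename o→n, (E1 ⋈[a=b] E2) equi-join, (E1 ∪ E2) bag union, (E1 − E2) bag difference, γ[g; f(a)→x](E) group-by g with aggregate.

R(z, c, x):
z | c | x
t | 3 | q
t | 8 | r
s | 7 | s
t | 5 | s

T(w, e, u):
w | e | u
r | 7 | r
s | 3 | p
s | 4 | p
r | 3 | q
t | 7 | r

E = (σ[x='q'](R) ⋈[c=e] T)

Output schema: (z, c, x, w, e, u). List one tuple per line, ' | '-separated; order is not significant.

Per-node cardinality:
  R → 4
  σ[x='q'](R) → 1
  T → 5
  (σ[x='q'](R) ⋈[c=e] T) → 2

== RESULT ==
z | c | x | w | e | u
t | 3 | q | r | 3 | q
t | 3 | q | s | 3 | p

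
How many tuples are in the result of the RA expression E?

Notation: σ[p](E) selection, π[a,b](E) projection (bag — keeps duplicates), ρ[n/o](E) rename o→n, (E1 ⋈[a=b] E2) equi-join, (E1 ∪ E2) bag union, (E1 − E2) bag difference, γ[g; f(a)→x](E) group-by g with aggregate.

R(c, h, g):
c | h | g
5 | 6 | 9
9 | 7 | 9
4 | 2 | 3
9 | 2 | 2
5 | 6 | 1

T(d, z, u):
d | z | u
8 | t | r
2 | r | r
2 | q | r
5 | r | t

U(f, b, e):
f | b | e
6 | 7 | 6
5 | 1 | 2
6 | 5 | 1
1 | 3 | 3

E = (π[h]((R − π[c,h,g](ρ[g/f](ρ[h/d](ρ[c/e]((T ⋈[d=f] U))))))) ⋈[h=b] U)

Subexpression sizes:
  R → 5
  T → 4
  U → 4
  (T ⋈[d=f] U) → 1
  ρ[c/e]((T ⋈[d=f] U)) → 1
  ρ[h/d](ρ[c/e]((T ⋈[d=f] U))) → 1
  ρ[g/f](ρ[h/d](ρ[c/e]((T ⋈[d=f] U)))) → 1
  π[c,h,g](ρ[g/f](ρ[h/d](ρ[c/e]((T ⋈[d=f] U))))) → 1
  (R − π[c,h,g](ρ[g/f](ρ[h/d](ρ[c/e]((T ⋈[d=f] U)))))) → 5
  π[h]((R − π[c,h,g](ρ[g/f](ρ[h/d](ρ[c/e]((T ⋈[d=f] U))))))) → 5
  U → 4
  (π[h]((R − π[c,h,g](ρ[g/f](ρ[h/d](ρ[c/e]((T ⋈[d=f] U))))))) ⋈[h=b] U) → 1

|E| = 1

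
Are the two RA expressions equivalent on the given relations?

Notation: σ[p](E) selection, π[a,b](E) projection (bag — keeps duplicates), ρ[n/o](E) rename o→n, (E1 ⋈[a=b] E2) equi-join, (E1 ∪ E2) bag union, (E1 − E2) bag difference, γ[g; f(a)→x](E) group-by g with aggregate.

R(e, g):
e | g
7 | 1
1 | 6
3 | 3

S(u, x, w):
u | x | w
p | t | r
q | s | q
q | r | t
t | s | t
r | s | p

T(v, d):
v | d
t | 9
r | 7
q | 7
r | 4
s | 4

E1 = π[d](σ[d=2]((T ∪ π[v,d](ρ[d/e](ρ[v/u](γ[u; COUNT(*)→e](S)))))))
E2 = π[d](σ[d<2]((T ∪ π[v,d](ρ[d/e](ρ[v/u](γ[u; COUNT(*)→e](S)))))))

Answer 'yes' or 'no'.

E1 subexpression sizes:
  T → 5
  S → 5
  γ[u; COUNT(*)→e](S) → 4
  ρ[v/u](γ[u; COUNT(*)→e](S)) → 4
  ρ[d/e](ρ[v/u](γ[u; COUNT(*)→e](S))) → 4
  π[v,d](ρ[d/e](ρ[v/u](γ[u; COUNT(*)→e](S)))) → 4
  (T ∪ π[v,d](ρ[d/e](ρ[v/u](γ[u; COUNT(*)→e](S))))) → 9
  σ[d=2]((T ∪ π[v,d](ρ[d/e](ρ[v/u](γ[u; COUNT(*)→e](S)))))) → 1
  π[d](σ[d=2]((T ∪ π[v,d](ρ[d/e](ρ[v/u](γ[u; COUNT(*)→e](S))))))) → 1
E2 subexpression sizes:
  T → 5
  S → 5
  γ[u; COUNT(*)→e](S) → 4
  ρ[v/u](γ[u; COUNT(*)→e](S)) → 4
  ρ[d/e](ρ[v/u](γ[u; COUNT(*)→e](S))) → 4
  π[v,d](ρ[d/e](ρ[v/u](γ[u; COUNT(*)→e](S)))) → 4
  (T ∪ π[v,d](ρ[d/e](ρ[v/u](γ[u; COUNT(*)→e](S))))) → 9
  σ[d<2]((T ∪ π[v,d](ρ[d/e](ρ[v/u](γ[u; COUNT(*)→e](S)))))) → 3
  π[d](σ[d<2]((T ∪ π[v,d](ρ[d/e](ρ[v/u](γ[u; COUNT(*)→e](S))))))) → 3

E1 result:
d
2
E2 result:
d
1
1
1
Witness: (1,) appears 0× in E1 but 3× in E2.

no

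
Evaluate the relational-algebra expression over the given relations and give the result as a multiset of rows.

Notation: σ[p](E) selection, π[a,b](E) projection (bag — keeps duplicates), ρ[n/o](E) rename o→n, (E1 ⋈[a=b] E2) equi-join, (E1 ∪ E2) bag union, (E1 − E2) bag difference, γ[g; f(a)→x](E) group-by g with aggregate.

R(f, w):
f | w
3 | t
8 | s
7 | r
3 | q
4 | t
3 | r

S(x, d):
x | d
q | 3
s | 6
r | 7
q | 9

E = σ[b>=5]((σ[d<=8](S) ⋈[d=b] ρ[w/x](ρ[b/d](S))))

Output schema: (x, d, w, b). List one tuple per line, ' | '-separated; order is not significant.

Stepwise |·|:
  S → 4
  σ[d<=8](S) → 3
  S → 4
  ρ[b/d](S) → 4
  ρ[w/x](ρ[b/d](S)) → 4
  (σ[d<=8](S) ⋈[d=b] ρ[w/x](ρ[b/d](S))) → 3
  σ[b>=5]((σ[d<=8](S) ⋈[d=b] ρ[w/x](ρ[b/d](S)))) → 2

== RESULT ==
x | d | w | b
r | 7 | r | 7
s | 6 | s | 6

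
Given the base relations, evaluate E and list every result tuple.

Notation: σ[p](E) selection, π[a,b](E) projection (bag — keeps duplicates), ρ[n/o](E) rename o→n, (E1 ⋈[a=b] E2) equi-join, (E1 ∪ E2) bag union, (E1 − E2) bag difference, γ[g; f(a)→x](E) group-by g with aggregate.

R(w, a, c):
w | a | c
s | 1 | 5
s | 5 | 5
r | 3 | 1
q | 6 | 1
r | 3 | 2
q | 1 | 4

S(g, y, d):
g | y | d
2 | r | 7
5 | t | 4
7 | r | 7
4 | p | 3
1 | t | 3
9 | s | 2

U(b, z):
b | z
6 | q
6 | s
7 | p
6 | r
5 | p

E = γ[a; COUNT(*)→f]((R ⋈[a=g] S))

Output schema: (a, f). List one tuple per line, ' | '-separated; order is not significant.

Row counts bottom-up:
  R → 6
  S → 6
  (R ⋈[a=g] S) → 3
  γ[a; COUNT(*)→f]((R ⋈[a=g] S)) → 2

== RESULT ==
a | f
1 | 2
5 | 1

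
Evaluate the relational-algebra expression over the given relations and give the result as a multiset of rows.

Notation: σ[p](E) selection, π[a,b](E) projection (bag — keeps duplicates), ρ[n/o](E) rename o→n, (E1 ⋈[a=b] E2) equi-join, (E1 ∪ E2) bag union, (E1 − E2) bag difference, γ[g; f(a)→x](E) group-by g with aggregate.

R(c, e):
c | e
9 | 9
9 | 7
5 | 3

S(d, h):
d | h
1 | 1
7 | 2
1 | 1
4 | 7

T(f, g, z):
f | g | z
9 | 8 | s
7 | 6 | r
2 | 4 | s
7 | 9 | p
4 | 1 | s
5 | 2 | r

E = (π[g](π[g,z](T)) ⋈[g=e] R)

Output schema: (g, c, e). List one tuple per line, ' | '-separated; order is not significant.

Stepwise |·|:
  T → 6
  π[g,z](T) → 6
  π[g](π[g,z](T)) → 6
  R → 3
  (π[g](π[g,z](T)) ⋈[g=e] R) → 1

== RESULT ==
g | c | e
9 | 9 | 9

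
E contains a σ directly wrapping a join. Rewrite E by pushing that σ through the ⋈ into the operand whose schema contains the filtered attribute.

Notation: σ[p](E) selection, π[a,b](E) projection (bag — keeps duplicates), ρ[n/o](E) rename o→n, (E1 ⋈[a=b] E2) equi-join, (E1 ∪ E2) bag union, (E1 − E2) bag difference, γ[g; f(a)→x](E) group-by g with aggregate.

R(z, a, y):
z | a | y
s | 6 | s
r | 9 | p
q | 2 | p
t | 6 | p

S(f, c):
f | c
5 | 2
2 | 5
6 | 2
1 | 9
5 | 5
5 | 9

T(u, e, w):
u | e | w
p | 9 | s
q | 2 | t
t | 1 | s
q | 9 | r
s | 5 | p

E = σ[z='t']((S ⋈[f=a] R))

σ filters on z, owned by the right side.
E' = (S ⋈[f=a] σ[z='t'](R))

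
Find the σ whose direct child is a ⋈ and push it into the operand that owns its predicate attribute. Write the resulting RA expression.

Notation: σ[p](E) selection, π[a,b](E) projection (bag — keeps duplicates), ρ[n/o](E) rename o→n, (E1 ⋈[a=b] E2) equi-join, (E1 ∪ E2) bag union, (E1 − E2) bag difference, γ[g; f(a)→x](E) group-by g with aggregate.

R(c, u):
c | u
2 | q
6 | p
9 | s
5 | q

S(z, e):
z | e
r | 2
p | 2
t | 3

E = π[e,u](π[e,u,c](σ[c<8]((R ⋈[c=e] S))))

σ filters on c, owned by the left side.
E' = π[e,u](π[e,u,c]((σ[c<8](R) ⋈[c=e] S)))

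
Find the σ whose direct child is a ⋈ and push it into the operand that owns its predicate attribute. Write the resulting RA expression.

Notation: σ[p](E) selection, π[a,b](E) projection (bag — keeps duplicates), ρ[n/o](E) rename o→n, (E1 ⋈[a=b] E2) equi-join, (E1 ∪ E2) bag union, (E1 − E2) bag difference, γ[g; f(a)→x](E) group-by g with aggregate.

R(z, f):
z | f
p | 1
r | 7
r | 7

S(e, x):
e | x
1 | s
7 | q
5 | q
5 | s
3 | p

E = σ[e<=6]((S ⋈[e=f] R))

σ filters on e, owned by the left side.
E' = (σ[e<=6](S) ⋈[e=f] R)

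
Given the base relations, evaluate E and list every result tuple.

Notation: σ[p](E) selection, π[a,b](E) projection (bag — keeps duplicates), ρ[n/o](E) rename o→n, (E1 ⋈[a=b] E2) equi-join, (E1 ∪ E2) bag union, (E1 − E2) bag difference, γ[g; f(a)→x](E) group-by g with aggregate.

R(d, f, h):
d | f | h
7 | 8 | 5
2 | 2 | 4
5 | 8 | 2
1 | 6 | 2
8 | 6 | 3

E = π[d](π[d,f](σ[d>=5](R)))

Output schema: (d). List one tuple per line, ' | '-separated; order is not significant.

Subexpression sizes:
  R → 5
  σ[d>=5](R) → 3
  π[d,f](σ[d>=5](R)) → 3
  π[d](π[d,f](σ[d>=5](R))) → 3

== RESULT ==
d
5
7
8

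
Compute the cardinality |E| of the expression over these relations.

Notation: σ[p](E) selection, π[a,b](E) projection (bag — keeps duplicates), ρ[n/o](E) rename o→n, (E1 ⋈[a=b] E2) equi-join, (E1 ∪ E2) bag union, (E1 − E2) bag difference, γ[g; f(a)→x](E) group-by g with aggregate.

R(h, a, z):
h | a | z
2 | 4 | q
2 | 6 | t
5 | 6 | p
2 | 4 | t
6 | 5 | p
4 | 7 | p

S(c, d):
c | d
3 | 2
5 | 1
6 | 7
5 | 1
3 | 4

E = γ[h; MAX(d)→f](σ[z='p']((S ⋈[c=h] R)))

Stepwise |·|:
  S → 5
  R → 6
  (S ⋈[c=h] R) → 3
  σ[z='p']((S ⋈[c=h] R)) → 3
  γ[h; MAX(d)→f](σ[z='p']((S ⋈[c=h] R))) → 2

|E| = 2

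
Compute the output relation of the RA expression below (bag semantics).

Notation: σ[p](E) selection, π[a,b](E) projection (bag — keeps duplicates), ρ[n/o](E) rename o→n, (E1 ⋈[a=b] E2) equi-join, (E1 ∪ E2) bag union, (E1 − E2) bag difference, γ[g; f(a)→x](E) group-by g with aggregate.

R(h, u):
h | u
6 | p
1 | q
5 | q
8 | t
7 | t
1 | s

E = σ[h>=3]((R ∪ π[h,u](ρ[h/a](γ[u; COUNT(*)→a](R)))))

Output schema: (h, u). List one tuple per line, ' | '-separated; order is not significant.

Row counts bottom-up:
  R → 6
  R → 6
  γ[u; COUNT(*)→a](R) → 4
  ρ[h/a](γ[u; COUNT(*)→a](R)) → 4
  π[h,u](ρ[h/a](γ[u; COUNT(*)→a](R))) → 4
  (R ∪ π[h,u](ρ[h/a](γ[u; COUNT(*)→a](R)))) → 10
  σ[h>=3]((R ∪ π[h,u](ρ[h/a](γ[u; COUNT(*)→a](R))))) → 4

== RESULT ==
h | u
5 | q
6 | p
7 | t
8 | t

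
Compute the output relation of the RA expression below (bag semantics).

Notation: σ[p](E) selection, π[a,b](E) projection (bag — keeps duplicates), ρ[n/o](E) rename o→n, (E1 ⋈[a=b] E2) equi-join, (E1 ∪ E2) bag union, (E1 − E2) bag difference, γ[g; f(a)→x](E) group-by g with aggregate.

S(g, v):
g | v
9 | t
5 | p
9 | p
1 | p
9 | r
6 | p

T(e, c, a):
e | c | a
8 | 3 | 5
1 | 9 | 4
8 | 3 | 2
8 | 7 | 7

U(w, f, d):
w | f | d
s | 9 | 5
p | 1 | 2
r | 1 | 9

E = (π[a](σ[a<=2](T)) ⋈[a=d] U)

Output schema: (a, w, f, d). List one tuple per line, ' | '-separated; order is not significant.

Subexpression sizes:
  T → 4
  σ[a<=2](T) → 1
  π[a](σ[a<=2](T)) → 1
  U → 3
  (π[a](σ[a<=2](T)) ⋈[a=d] U) → 1

== RESULT ==
a | w | f | d
2 | p | 1 | 2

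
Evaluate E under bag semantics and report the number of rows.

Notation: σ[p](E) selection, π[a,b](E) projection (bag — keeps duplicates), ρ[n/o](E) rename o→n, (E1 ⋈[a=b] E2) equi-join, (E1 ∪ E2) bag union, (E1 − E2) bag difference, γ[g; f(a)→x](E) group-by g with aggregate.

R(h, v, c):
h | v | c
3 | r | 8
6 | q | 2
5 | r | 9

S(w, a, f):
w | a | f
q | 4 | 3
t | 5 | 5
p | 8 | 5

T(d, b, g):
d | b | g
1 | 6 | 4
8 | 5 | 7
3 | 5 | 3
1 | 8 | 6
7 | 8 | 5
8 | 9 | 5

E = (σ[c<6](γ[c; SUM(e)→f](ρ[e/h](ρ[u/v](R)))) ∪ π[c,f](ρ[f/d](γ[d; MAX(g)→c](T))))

Subexpression sizes:
  R → 3
  ρ[u/v](R) → 3
  ρ[e/h](ρ[u/v](R)) → 3
  γ[c; SUM(e)→f](ρ[e/h](ρ[u/v](R))) → 3
  σ[c<6](γ[c; SUM(e)→f](ρ[e/h](ρ[u/v](R)))) → 1
  T → 6
  γ[d; MAX(g)→c](T) → 4
  ρ[f/d](γ[d; MAX(g)→c](T)) → 4
  π[c,f](ρ[f/d](γ[d; MAX(g)→c](T))) → 4
  (σ[c<6](γ[c; SUM(e)→f](ρ[e/h](ρ[u/v](R)))) ∪ π[c,f](ρ[f/d](γ[d; MAX(g)→c](T)))) → 5

|E| = 5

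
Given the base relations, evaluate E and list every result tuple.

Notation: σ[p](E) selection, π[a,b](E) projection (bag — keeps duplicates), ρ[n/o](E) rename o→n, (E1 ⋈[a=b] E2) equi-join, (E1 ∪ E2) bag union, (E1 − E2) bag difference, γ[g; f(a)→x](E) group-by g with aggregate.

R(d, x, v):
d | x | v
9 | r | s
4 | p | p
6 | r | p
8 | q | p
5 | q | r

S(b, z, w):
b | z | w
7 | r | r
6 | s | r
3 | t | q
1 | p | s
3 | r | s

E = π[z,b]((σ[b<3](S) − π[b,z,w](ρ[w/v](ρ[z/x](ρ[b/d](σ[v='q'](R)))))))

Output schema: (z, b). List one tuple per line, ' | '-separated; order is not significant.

Subexpression sizes:
  S → 5
  σ[b<3](S) → 1
  R → 5
  σ[v='q'](R) → 0
  ρ[b/d](σ[v='q'](R)) → 0
  ρ[z/x](ρ[b/d](σ[v='q'](R))) → 0
  ρ[w/v](ρ[z/x](ρ[b/d](σ[v='q'](R)))) → 0
  π[b,z,w](ρ[w/v](ρ[z/x](ρ[b/d](σ[v='q'](R))))) → 0
  (σ[b<3](S) − π[b,z,w](ρ[w/v](ρ[z/x](ρ[b/d](σ[v='q'](R)))))) → 1
  π[z,b]((σ[b<3](S) − π[b,z,w](ρ[w/v](ρ[z/x](ρ[b/d](σ[v='q'](R))))))) → 1

== RESULT ==
z | b
p | 1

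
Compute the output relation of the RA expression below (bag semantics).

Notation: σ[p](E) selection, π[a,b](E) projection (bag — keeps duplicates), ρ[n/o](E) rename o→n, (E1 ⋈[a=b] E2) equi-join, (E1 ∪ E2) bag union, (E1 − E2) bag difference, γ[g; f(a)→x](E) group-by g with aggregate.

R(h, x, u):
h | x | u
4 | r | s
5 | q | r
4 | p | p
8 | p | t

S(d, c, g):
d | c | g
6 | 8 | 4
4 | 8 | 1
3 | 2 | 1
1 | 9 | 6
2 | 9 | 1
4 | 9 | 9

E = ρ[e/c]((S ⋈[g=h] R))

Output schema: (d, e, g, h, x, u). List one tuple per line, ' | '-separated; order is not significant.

Per-node cardinality:
  S → 6
  R → 4
  (S ⋈[g=h] R) → 2
  ρ[e/c]((S ⋈[g=h] R)) → 2

== RESULT ==
d | e | g | h | x | u
6 | 8 | 4 | 4 | p | p
6 | 8 | 4 | 4 | r | s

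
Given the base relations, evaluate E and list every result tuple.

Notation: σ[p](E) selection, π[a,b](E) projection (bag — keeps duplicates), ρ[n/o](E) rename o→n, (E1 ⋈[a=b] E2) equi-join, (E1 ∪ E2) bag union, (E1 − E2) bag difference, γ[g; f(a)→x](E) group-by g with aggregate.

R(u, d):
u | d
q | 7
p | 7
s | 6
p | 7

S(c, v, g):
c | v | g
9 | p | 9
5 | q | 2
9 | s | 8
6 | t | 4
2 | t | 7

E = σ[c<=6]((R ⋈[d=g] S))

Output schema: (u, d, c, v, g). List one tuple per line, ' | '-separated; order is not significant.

Row counts bottom-up:
  R → 4
  S → 5
  (R ⋈[d=g] S) → 3
  σ[c<=6]((R ⋈[d=g] S)) → 3

== RESULT ==
u | d | c | v | g
p | 7 | 2 | t | 7
p | 7 | 2 | t | 7
q | 7 | 2 | t | 7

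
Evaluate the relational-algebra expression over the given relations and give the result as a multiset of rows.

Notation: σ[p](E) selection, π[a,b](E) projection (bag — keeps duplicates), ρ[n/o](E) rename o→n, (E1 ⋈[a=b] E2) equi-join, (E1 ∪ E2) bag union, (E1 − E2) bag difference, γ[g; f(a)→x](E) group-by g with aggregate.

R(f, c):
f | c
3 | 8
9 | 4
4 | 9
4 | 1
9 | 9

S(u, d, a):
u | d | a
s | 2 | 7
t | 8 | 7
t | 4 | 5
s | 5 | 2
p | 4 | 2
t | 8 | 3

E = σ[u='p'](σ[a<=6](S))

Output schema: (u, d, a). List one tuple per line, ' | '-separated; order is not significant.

Subexpression sizes:
  S → 6
  σ[a<=6](S) → 4
  σ[u='p'](σ[a<=6](S)) → 1

== RESULT ==
u | d | a
p | 4 | 2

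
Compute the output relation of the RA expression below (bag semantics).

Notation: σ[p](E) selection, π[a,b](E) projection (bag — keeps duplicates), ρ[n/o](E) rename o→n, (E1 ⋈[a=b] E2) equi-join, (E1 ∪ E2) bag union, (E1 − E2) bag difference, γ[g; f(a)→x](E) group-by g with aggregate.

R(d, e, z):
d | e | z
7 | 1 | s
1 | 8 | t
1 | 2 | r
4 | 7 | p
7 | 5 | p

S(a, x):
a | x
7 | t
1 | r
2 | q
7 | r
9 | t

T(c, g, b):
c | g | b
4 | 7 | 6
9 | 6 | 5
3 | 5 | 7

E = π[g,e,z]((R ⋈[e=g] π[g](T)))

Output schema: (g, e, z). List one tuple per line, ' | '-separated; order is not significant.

Stepwise |·|:
  R → 5
  T → 3
  π[g](T) → 3
  (R ⋈[e=g] π[g](T)) → 2
  π[g,e,z]((R ⋈[e=g] π[g](T))) → 2

== RESULT ==
g | e | z
5 | 5 | p
7 | 7 | p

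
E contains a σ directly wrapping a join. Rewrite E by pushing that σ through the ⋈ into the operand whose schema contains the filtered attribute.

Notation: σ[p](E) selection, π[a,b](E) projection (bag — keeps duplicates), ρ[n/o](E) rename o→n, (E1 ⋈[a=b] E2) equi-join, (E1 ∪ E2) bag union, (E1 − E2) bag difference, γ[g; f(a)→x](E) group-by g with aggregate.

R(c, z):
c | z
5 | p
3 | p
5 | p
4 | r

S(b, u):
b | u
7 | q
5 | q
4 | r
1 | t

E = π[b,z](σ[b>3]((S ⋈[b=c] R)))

σ filters on b, owned by the left side.
E' = π[b,z]((σ[b>3](S) ⋈[b=c] R))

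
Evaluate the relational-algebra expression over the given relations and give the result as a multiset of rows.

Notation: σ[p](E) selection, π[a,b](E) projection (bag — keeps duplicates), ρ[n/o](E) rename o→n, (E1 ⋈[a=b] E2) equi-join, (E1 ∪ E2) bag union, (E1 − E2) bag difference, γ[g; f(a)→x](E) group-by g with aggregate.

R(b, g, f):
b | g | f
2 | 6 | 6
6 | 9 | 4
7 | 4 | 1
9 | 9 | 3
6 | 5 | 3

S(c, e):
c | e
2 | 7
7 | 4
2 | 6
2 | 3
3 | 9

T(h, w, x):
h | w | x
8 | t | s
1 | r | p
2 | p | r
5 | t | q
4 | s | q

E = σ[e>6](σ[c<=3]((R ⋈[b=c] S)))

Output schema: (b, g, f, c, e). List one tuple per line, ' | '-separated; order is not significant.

Per-node cardinality:
  R → 5
  S → 5
  (R ⋈[b=c] S) → 4
  σ[c<=3]((R ⋈[b=c] S)) → 3
  σ[e>6](σ[c<=3]((R ⋈[b=c] S))) → 1

== RESULT ==
b | g | f | c | e
2 | 6 | 6 | 2 | 7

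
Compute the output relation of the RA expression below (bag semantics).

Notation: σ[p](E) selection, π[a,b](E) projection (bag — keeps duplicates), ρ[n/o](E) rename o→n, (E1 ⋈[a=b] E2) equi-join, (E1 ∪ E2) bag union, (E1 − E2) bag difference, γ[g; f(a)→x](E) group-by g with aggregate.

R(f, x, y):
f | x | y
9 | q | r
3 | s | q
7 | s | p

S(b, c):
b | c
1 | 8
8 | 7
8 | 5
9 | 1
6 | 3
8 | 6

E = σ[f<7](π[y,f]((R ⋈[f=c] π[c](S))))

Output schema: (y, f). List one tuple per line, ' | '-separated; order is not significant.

Subexpression sizes:
  R → 3
  S → 6
  π[c](S) → 6
  (R ⋈[f=c] π[c](S)) → 2
  π[y,f]((R ⋈[f=c] π[c](S))) → 2
  σ[f<7](π[y,f]((R ⋈[f=c] π[c](S)))) → 1

== RESULT ==
y | f
q | 3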